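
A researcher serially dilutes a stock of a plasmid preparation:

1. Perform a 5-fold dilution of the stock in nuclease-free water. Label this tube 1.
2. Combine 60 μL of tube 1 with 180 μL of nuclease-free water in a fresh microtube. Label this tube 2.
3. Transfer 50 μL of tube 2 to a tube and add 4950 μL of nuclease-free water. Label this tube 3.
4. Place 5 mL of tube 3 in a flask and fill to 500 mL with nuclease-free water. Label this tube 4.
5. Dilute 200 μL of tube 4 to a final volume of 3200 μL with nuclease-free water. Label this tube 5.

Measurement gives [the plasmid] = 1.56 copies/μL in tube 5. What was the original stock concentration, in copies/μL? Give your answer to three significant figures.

4.99 × 10^6 copies/μL

Step 1: 5-fold → factor 5
Step 2: 60 μL + 180 μL = 240 μL total → factor 240/60 = 4
Step 3: 50 μL + 4950 μL = 5000 μL total → factor 5000/50 = 100
Step 4: 5 mL brought to 500 mL → factor 500/5 = 100
Step 5: 200 μL brought to 3200 μL → factor 3200/200 = 16
Overall dilution factor = 5 × 4 × 100 × 100 × 16 = 3.2 × 10^6
Stock = 1.56 copies/μL × 3.2 × 10^6 = 4.99 × 10^6 copies/μL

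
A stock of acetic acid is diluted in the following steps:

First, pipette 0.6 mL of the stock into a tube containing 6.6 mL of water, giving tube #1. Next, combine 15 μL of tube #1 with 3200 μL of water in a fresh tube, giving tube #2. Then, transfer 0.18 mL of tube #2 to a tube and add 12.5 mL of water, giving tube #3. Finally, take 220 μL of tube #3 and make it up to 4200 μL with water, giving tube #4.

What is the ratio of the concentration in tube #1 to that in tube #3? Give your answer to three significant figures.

Step 1: 0.6 mL + 6.6 mL = 7.2 mL total → factor 7.2/0.6 = 12
Step 2: 15 μL + 3200 μL = 3215 μL total → factor 3215/15 = 214.33
Step 3: 0.18 mL + 12.5 mL = 12.68 mL total → factor 12.68/0.18 = 70.444
Dilution factor to tube #1 = 12; to tube #3 = 1.8118 × 10^5
[tube #1]/[tube #3] = (factor to tube #3)/(factor to tube #1) = 1.8118 × 10^5/12 = 1.51 × 10^4

1.51 × 10^4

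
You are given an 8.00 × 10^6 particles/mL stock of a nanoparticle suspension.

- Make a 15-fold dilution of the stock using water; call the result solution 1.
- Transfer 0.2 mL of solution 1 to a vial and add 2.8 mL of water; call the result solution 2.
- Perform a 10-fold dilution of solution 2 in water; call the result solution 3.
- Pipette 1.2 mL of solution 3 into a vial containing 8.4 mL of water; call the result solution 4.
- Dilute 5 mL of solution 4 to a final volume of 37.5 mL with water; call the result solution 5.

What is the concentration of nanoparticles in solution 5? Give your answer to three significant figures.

Step 1: 15-fold → factor 15
Step 2: 0.2 mL + 2.8 mL = 3 mL total → factor 3/0.2 = 15
Step 3: 10-fold → factor 10
Step 4: 1.2 mL + 8.4 mL = 9.6 mL total → factor 9.6/1.2 = 8
Step 5: 5 mL brought to 37.5 mL → factor 37.5/5 = 7.5
Overall dilution factor = 15 × 15 × 10 × 8 × 7.5 = 1.35 × 10^5
Final = 8.00 × 10^6 particles/mL / 1.35 × 10^5 = 59.3 particles/mL

59.3 particles/mL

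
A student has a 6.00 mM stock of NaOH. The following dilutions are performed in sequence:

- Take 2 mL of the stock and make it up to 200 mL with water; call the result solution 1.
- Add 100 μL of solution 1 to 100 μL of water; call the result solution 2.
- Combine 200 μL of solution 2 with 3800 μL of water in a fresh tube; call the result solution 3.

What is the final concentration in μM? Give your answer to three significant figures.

Step 1: 2 mL brought to 200 mL → factor 200/2 = 100
Step 2: 100 μL + 100 μL = 200 μL total → factor 200/100 = 2
Step 3: 200 μL + 3800 μL = 4000 μL total → factor 4000/200 = 20
Overall dilution factor = 100 × 2 × 20 = 4000
Final = 6.00 mM / 4000 = 0.001500 mM = 1.50 μM

1.50 μM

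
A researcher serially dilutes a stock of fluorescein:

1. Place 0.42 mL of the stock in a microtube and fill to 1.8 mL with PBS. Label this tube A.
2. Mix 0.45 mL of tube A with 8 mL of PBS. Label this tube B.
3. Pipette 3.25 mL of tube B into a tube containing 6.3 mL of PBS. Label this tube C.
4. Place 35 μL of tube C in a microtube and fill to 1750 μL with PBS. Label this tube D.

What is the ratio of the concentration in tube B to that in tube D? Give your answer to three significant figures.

147

Step 1: 0.42 mL brought to 1.8 mL → factor 1.8/0.42 = 4.2857
Step 2: 0.45 mL + 8 mL = 8.45 mL total → factor 8.45/0.45 = 18.778
Step 3: 3.25 mL + 6.3 mL = 9.55 mL total → factor 9.55/3.25 = 2.9385
Step 4: 35 μL brought to 1750 μL → factor 1750/35 = 50
Dilution factor to tube B = 80.476; to tube D = 11824
[tube B]/[tube D] = (factor to tube D)/(factor to tube B) = 11824/80.476 = 147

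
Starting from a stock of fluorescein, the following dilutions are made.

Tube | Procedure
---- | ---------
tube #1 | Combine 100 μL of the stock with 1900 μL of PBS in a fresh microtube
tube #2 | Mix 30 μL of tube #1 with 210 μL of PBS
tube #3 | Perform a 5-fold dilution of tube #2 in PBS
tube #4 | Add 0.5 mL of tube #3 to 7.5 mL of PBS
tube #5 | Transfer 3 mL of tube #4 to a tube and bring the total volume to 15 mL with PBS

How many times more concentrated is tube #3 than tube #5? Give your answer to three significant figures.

80.0

Step 1: 100 μL + 1900 μL = 2000 μL total → factor 2000/100 = 20
Step 2: 30 μL + 210 μL = 240 μL total → factor 240/30 = 8
Step 3: 5-fold → factor 5
Step 4: 0.5 mL + 7.5 mL = 8 mL total → factor 8/0.5 = 16
Step 5: 3 mL brought to 15 mL → factor 15/3 = 5
Dilution factor to tube #3 = 800; to tube #5 = 64000
[tube #3]/[tube #5] = (factor to tube #5)/(factor to tube #3) = 64000/800 = 80.0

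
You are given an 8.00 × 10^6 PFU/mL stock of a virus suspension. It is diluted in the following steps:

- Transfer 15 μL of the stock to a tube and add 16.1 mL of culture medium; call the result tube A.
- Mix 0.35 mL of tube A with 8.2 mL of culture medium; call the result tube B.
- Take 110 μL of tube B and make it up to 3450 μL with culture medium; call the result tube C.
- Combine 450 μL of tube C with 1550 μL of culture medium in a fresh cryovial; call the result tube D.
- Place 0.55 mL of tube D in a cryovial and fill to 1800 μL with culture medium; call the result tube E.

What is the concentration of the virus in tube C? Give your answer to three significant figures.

9.72 PFU/mL

Step 1: 15 μL + 16.1 mL = 16115 μL total → factor 16115/15 = 1074.3
Step 2: 0.35 mL + 8.2 mL = 8.55 mL total → factor 8.55/0.35 = 24.429
Step 3: 110 μL brought to 3450 μL → factor 3450/110 = 31.364
Dilution factor through tube C = 1074.3 × 24.429 × 31.364 = 8.2312 × 10^5
[tube C] = 8.00 × 10^6 PFU/mL / 8.2312 × 10^5 = 9.72 PFU/mL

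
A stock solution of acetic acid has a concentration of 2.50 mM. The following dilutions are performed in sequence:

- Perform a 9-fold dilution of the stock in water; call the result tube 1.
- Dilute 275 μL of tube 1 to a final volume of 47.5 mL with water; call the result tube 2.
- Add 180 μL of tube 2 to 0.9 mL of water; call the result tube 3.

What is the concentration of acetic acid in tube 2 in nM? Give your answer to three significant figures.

Step 1: 9-fold → factor 9
Step 2: 275 μL brought to 47.5 mL → factor 47500/275 = 172.73
Dilution factor through tube 2 = 9 × 172.73 = 1554.5
[tube 2] = 2.50 mM / 1554.5 = 0.001608 mM = 1.61 × 10^3 nM

1.61 × 10^3 nM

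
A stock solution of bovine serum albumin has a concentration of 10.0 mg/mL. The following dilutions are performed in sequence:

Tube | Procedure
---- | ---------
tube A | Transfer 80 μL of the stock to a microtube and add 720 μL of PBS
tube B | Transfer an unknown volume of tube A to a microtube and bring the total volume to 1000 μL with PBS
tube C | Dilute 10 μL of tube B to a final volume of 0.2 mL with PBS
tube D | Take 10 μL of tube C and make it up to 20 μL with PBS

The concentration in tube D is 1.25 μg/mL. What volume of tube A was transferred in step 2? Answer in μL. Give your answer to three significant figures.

Step 1: 80 μL + 720 μL = 800 μL total → factor 800/80 = 10
Step 2: v brought to 1000 μL → factor = 1000 μL/v
Step 3: 10 μL brought to 0.2 mL → factor 200/10 = 20
Step 4: 10 μL brought to 20 μL → factor 20/10 = 2
Product of known-step factors = 400
Overall factor = 10.0 mg/mL / (1.25 μg/mL) = 8000
Step-2 factor = 8000 / 400 = 20
v = 1000 μL / 20 = 50.0 μL

50.0 μL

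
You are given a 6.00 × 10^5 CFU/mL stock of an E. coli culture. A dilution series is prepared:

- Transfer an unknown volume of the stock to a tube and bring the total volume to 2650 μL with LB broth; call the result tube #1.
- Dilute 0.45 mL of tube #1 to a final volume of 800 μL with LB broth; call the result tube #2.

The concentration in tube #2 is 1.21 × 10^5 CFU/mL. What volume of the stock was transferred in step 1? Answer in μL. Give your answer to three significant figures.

Step 1: v brought to 2650 μL → factor = 2650 μL/v
Step 2: 0.45 mL brought to 800 μL → factor 0.8/0.45 = 1.7778
Product of known-step factors = 1.7778
Overall factor = 6.00 × 10^5 CFU/mL / (1.21 × 10^5 CFU/mL) = 4.9587
Step-1 factor = 4.9587 / 1.7778 = 2.7893
v = 2650 μL / 2.7893 = 950 μL

950 μL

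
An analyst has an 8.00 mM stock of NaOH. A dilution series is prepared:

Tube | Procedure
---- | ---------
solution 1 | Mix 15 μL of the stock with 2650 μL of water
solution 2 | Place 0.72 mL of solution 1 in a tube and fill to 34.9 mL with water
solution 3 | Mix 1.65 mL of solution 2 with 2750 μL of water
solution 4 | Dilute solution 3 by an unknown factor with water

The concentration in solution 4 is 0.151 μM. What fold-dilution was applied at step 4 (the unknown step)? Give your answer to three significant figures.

Step 1: 15 μL + 2650 μL = 2665 μL total → factor 2665/15 = 177.67
Step 2: 0.72 mL brought to 34.9 mL → factor 34.9/0.72 = 48.472
Step 3: 1.65 mL + 2750 μL = 4.4 mL total → factor 4.4/1.65 = 2.6667
Step 4: unknown factor x
Product of known-step factors = 22965
Overall factor = 8.00 mM / (0.151 μM) = 52980
x = 52980 / 22965 = 2.31

2.31-fold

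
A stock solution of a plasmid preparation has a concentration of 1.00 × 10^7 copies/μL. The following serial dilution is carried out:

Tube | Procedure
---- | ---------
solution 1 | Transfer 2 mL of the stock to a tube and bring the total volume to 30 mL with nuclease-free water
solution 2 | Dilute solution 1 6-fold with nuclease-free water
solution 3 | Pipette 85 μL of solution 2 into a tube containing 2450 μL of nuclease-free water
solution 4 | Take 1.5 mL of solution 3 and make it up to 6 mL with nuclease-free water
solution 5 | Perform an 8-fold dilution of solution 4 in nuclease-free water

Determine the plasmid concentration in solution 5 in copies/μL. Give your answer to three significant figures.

Step 1: 2 mL brought to 30 mL → factor 30/2 = 15
Step 2: 6-fold → factor 6
Step 3: 85 μL + 2450 μL = 2535 μL total → factor 2535/85 = 29.824
Step 4: 1.5 mL brought to 6 mL → factor 6/1.5 = 4
Step 5: 8-fold → factor 8
Overall dilution factor = 15 × 6 × 29.824 × 4 × 8 = 85892
Final = 1.00 × 10^7 copies/μL / 85892 = 116 copies/μL

116 copies/μL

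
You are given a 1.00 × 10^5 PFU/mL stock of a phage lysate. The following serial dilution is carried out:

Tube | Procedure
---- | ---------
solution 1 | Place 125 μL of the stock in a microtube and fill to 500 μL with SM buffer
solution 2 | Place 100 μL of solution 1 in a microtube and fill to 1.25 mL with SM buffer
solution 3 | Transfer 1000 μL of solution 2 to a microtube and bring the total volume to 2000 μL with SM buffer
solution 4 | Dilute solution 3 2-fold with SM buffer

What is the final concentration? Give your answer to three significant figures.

Step 1: 125 μL brought to 500 μL → factor 500/125 = 4
Step 2: 100 μL brought to 1.25 mL → factor 1250/100 = 12.5
Step 3: 1000 μL brought to 2000 μL → factor 2000/1000 = 2
Step 4: 2-fold → factor 2
Overall dilution factor = 4 × 12.5 × 2 × 2 = 200
Final = 1.00 × 10^5 PFU/mL / 200 = 500 PFU/mL

500 PFU/mL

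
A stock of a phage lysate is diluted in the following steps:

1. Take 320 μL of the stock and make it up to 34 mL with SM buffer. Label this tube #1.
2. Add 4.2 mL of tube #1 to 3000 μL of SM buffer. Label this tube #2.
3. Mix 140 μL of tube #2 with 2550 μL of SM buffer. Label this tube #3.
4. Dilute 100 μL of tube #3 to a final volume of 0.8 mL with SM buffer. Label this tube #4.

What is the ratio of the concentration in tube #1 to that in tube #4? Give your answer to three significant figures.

264

Step 1: 320 μL brought to 34 mL → factor 34000/320 = 106.25
Step 2: 4.2 mL + 3000 μL = 7.2 mL total → factor 7.2/4.2 = 1.7143
Step 3: 140 μL + 2550 μL = 2690 μL total → factor 2690/140 = 19.214
Step 4: 100 μL brought to 0.8 mL → factor 800/100 = 8
Dilution factor to tube #1 = 106.25; to tube #4 = 27998
[tube #1]/[tube #4] = (factor to tube #4)/(factor to tube #1) = 27998/106.25 = 264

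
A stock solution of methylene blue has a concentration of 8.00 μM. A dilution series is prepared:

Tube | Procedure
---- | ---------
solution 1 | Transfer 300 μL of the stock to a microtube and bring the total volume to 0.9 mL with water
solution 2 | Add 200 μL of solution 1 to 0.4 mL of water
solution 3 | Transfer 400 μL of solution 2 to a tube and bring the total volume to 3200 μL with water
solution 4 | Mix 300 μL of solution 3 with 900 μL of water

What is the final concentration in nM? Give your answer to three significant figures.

Step 1: 300 μL brought to 0.9 mL → factor 900/300 = 3
Step 2: 200 μL + 0.4 mL = 600 μL total → factor 600/200 = 3
Step 3: 400 μL brought to 3200 μL → factor 3200/400 = 8
Step 4: 300 μL + 900 μL = 1200 μL total → factor 1200/300 = 4
Overall dilution factor = 3 × 3 × 8 × 4 = 288
Final = 8.00 μM / 288 = 0.02778 μM = 27.8 nM

27.8 nM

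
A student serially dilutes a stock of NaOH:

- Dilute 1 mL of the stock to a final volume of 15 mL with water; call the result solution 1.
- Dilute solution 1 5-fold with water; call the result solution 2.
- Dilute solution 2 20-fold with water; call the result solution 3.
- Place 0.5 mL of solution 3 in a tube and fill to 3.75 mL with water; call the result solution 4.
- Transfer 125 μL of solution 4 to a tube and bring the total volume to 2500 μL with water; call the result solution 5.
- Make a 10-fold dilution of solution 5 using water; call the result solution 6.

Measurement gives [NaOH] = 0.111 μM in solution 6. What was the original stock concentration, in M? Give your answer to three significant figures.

0.250 M

Step 1: 1 mL brought to 15 mL → factor 15/1 = 15
Step 2: 5-fold → factor 5
Step 3: 20-fold → factor 20
Step 4: 0.5 mL brought to 3.75 mL → factor 3.75/0.5 = 7.5
Step 5: 125 μL brought to 2500 μL → factor 2500/125 = 20
Step 6: 10-fold → factor 10
Overall dilution factor = 15 × 5 × 20 × 7.5 × 20 × 10 = 2.25 × 10^6
Stock = 0.111 μM × 2.25 × 10^6 = 2.498 × 10^5 μM = 0.250 M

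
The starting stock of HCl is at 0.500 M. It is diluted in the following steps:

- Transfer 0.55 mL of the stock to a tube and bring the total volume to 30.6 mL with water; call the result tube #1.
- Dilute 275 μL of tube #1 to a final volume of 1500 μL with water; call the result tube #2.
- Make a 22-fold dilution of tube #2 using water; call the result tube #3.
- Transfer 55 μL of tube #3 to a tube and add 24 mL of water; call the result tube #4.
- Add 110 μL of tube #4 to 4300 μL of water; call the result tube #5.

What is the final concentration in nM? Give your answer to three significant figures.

Step 1: 0.55 mL brought to 30.6 mL → factor 30.6/0.55 = 55.636
Step 2: 275 μL brought to 1500 μL → factor 1500/275 = 5.4545
Step 3: 22-fold → factor 22
Step 4: 55 μL + 24 mL = 24055 μL total → factor 24055/55 = 437.36
Step 5: 110 μL + 4300 μL = 4410 μL total → factor 4410/110 = 40.091
Overall dilution factor = 55.636 × 5.4545 × 22 × 437.36 × 40.091 = 1.1707 × 10^8
Final = 0.500 M / 1.1707 × 10^8 = 4.271 × 10^-9 M = 4.27 nM

4.27 nM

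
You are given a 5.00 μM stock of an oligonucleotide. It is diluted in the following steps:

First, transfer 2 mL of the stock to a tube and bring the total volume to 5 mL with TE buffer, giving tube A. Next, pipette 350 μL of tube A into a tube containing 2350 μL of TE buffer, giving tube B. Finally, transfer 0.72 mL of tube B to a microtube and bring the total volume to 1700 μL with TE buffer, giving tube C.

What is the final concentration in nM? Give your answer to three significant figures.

Step 1: 2 mL brought to 5 mL → factor 5/2 = 2.5
Step 2: 350 μL + 2350 μL = 2700 μL total → factor 2700/350 = 7.7143
Step 3: 0.72 mL brought to 1700 μL → factor 1.7/0.72 = 2.3611
Overall dilution factor = 2.5 × 7.7143 × 2.3611 = 45.536
Final = 5.00 μM / 45.536 = 0.1098 μM = 110 nM

110 nM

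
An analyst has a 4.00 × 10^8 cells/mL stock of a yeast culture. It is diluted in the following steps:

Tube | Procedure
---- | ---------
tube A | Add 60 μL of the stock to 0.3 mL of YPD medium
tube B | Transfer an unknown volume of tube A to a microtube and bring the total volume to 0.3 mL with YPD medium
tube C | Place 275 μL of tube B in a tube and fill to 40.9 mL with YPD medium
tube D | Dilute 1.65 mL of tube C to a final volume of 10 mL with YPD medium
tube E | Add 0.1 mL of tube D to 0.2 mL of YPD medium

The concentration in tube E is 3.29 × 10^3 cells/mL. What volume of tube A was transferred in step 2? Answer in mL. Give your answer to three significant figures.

Step 1: 60 μL + 0.3 mL = 360 μL total → factor 360/60 = 6
Step 2: v brought to 0.3 mL → factor = 0.3 mL/v
Step 3: 275 μL brought to 40.9 mL → factor 40900/275 = 148.73
Step 4: 1.65 mL brought to 10 mL → factor 10/1.65 = 6.0606
Step 5: 0.1 mL + 0.2 mL = 0.3 mL total → factor 0.3/0.1 = 3
Product of known-step factors = 16225
Overall factor = 4.00 × 10^8 cells/mL / (3.29 × 10^3 cells/mL) = 1.2158 × 10^5
Step-2 factor = 1.2158 × 10^5 / 16225 = 7.4935
v = 0.3 mL / 7.4935 = 0.0400 mL

0.0400 mL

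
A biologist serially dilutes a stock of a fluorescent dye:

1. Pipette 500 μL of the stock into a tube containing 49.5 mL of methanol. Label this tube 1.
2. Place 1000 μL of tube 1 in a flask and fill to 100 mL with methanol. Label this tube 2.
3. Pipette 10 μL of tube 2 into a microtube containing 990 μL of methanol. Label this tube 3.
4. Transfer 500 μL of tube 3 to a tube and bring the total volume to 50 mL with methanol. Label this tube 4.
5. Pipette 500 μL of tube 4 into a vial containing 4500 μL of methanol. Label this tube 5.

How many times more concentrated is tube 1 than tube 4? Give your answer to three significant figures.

Step 1: 500 μL + 49.5 mL = 50000 μL total → factor 50000/500 = 100
Step 2: 1000 μL brought to 100 mL → factor 1 × 10^5/1000 = 100
Step 3: 10 μL + 990 μL = 1000 μL total → factor 1000/10 = 100
Step 4: 500 μL brought to 50 mL → factor 50000/500 = 100
Dilution factor to tube 1 = 100; to tube 4 = 1 × 10^8
[tube 1]/[tube 4] = (factor to tube 4)/(factor to tube 1) = 1 × 10^8/100 = 1.00 × 10^6

1.00 × 10^6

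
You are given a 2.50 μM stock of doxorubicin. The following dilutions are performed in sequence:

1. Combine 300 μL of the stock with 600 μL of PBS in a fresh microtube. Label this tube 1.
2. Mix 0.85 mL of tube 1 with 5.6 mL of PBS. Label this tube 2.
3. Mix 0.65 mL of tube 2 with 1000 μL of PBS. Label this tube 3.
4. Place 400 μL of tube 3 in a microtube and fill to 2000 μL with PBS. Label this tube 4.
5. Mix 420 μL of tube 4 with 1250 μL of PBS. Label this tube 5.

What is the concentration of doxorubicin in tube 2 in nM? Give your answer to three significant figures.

Step 1: 300 μL + 600 μL = 900 μL total → factor 900/300 = 3
Step 2: 0.85 mL + 5.6 mL = 6.45 mL total → factor 6.45/0.85 = 7.5882
Dilution factor through tube 2 = 3 × 7.5882 = 22.765
[tube 2] = 2.50 μM / 22.765 = 0.1098 μM = 110 nM

110 nM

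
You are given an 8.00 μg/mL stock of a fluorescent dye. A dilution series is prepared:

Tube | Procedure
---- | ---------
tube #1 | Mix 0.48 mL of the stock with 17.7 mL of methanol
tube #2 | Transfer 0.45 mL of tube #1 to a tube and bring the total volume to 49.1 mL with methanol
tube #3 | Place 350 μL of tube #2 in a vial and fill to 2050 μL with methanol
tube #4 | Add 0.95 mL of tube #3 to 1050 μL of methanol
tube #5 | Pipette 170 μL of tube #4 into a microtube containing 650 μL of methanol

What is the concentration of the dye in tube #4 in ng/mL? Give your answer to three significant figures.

Step 1: 0.48 mL + 17.7 mL = 18.18 mL total → factor 18.18/0.48 = 37.875
Step 2: 0.45 mL brought to 49.1 mL → factor 49.1/0.45 = 109.11
Step 3: 350 μL brought to 2050 μL → factor 2050/350 = 5.8571
Step 4: 0.95 mL + 1050 μL = 2 mL total → factor 2/0.95 = 2.1053
Dilution factor through tube #4 = 37.875 × 109.11 × 5.8571 × 2.1053 = 50958
[tube #4] = 8.00 μg/mL / 50958 = 0.0001570 μg/mL = 0.157 ng/mL

0.157 ng/mL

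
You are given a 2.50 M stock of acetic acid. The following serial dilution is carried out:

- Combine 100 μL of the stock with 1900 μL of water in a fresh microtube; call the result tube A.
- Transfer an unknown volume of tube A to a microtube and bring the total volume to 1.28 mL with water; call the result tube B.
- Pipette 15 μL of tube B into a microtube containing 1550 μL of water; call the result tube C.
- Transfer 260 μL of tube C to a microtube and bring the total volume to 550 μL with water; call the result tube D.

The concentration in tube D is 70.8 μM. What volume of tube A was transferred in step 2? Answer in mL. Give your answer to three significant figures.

Step 1: 100 μL + 1900 μL = 2000 μL total → factor 2000/100 = 20
Step 2: v brought to 1.28 mL → factor = 1.28 mL/v
Step 3: 15 μL + 1550 μL = 1565 μL total → factor 1565/15 = 104.33
Step 4: 260 μL brought to 550 μL → factor 550/260 = 2.1154
Product of known-step factors = 4414.1
Overall factor = 2.50 M / (70.8 μM) = 35311
Step-2 factor = 35311 / 4414.1 = 7.9995
v = 1.28 mL / 7.9995 = 0.160 mL

0.160 mL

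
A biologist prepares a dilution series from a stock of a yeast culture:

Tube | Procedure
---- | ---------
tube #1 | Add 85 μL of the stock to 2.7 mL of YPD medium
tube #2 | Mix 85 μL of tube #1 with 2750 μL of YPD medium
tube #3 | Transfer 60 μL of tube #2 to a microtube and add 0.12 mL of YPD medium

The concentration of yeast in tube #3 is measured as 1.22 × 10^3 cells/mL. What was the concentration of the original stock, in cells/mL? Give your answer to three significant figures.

Step 1: 85 μL + 2.7 mL = 2785 μL total → factor 2785/85 = 32.765
Step 2: 85 μL + 2750 μL = 2835 μL total → factor 2835/85 = 33.353
Step 3: 60 μL + 0.12 mL = 180 μL total → factor 180/60 = 3
Overall dilution factor = 32.765 × 33.353 × 3 = 3278.4
Stock = 1.22 × 10^3 cells/mL × 3278.4 = 4.00 × 10^6 cells/mL

4.00 × 10^6 cells/mL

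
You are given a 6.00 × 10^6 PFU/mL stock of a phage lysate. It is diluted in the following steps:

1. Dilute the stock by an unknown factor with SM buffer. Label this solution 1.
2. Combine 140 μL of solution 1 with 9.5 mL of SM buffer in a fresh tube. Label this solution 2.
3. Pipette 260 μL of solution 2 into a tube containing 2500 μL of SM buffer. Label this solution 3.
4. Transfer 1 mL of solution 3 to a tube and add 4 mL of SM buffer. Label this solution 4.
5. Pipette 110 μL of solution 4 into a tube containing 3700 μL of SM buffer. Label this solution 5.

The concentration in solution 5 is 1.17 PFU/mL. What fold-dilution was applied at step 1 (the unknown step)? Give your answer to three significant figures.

Step 1: unknown factor x
Step 2: 140 μL + 9.5 mL = 9640 μL total → factor 9640/140 = 68.857
Step 3: 260 μL + 2500 μL = 2760 μL total → factor 2760/260 = 10.615
Step 4: 1 mL + 4 mL = 5 mL total → factor 5/1 = 5
Step 5: 110 μL + 3700 μL = 3810 μL total → factor 3810/110 = 34.636
Product of known-step factors = 1.2659 × 10^5
Overall factor = 6.00 × 10^6 PFU/mL / (1.17 PFU/mL) = 5.1282 × 10^6
x = 5.1282 × 10^6 / 1.2659 × 10^5 = 40.5

40.5-fold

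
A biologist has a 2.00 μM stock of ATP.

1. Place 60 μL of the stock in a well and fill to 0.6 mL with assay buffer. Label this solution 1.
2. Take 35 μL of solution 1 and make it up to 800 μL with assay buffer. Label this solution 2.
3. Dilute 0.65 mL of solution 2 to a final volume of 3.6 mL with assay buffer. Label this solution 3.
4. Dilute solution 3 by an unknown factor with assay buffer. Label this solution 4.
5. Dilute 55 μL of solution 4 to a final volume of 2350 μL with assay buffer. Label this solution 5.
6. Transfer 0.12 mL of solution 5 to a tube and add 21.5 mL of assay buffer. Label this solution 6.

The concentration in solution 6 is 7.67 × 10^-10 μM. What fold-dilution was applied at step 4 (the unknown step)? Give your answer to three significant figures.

268-fold

Step 1: 60 μL brought to 0.6 mL → factor 600/60 = 10
Step 2: 35 μL brought to 800 μL → factor 800/35 = 22.857
Step 3: 0.65 mL brought to 3.6 mL → factor 3.6/0.65 = 5.5385
Step 4: unknown factor x
Step 5: 55 μL brought to 2350 μL → factor 2350/55 = 42.727
Step 6: 0.12 mL + 21.5 mL = 21.62 mL total → factor 21.62/0.12 = 180.17
Product of known-step factors = 9.7452 × 10^6
Overall factor = 2.00 μM / (7.67 × 10^-10 μM) = 2.6076 × 10^9
x = 2.6076 × 10^9 / 9.7452 × 10^6 = 268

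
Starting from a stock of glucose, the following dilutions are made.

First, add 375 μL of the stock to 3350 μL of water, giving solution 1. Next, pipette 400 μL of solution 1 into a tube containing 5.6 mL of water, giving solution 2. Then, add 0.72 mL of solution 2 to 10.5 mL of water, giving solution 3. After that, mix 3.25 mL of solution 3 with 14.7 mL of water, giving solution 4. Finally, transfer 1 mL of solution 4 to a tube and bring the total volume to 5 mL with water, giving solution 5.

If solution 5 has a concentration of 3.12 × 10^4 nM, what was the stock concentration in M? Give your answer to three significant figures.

Step 1: 375 μL + 3350 μL = 3725 μL total → factor 3725/375 = 9.9333
Step 2: 400 μL + 5.6 mL = 6000 μL total → factor 6000/400 = 15
Step 3: 0.72 mL + 10.5 mL = 11.22 mL total → factor 11.22/0.72 = 15.583
Step 4: 3.25 mL + 14.7 mL = 17.95 mL total → factor 17.95/3.25 = 5.5231
Step 5: 1 mL brought to 5 mL → factor 5/1 = 5
Overall dilution factor = 9.9333 × 15 × 15.583 × 5.5231 × 5 = 64121
Stock = 3.12 × 10^4 nM × 64121 = 2.001 × 10^9 nM = 2.00 M

2.00 M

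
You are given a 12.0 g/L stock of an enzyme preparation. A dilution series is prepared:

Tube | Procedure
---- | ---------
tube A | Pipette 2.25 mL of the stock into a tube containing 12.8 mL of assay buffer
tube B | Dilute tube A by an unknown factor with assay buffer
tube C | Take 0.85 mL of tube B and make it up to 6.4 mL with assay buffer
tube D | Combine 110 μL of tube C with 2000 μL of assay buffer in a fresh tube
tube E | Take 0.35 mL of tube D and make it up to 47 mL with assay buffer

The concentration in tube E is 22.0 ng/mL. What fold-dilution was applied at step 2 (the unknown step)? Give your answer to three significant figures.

Step 1: 2.25 mL + 12.8 mL = 15.05 mL total → factor 15.05/2.25 = 6.6889
Step 2: unknown factor x
Step 3: 0.85 mL brought to 6.4 mL → factor 6.4/0.85 = 7.5294
Step 4: 110 μL + 2000 μL = 2110 μL total → factor 2110/110 = 19.182
Step 5: 0.35 mL brought to 47 mL → factor 47/0.35 = 134.29
Product of known-step factors = 1.2973 × 10^5
Overall factor = 12.0 g/L / (22.0 ng/mL) = 5.4545 × 10^5
x = 5.4545 × 10^5 / 1.2973 × 10^5 = 4.20

4.20-fold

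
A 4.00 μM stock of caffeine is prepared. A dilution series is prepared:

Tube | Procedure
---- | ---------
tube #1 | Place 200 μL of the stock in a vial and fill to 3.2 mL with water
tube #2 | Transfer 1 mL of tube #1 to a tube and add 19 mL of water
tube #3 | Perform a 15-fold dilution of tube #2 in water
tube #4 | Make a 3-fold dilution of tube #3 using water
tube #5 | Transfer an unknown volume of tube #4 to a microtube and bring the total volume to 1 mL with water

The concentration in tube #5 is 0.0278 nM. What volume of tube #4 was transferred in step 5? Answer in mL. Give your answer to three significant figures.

0.100 mL

Step 1: 200 μL brought to 3.2 mL → factor 3200/200 = 16
Step 2: 1 mL + 19 mL = 20 mL total → factor 20/1 = 20
Step 3: 15-fold → factor 15
Step 4: 3-fold → factor 3
Step 5: v brought to 1 mL → factor = 1 mL/v
Product of known-step factors = 14400
Overall factor = 4.00 μM / (0.0278 nM) = 1.4388 × 10^5
Step-5 factor = 1.4388 × 10^5 / 14400 = 9.992
v = 1 mL / 9.992 = 0.100 mL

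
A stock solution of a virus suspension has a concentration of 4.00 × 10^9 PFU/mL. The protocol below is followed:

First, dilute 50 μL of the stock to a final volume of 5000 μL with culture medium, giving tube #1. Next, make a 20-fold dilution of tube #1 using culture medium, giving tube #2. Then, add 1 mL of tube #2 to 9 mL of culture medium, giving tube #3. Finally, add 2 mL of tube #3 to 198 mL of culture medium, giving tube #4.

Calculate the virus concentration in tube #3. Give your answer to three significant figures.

2.00 × 10^5 PFU/mL

Step 1: 50 μL brought to 5000 μL → factor 5000/50 = 100
Step 2: 20-fold → factor 20
Step 3: 1 mL + 9 mL = 10 mL total → factor 10/1 = 10
Dilution factor through tube #3 = 100 × 20 × 10 = 20000
[tube #3] = 4.00 × 10^9 PFU/mL / 20000 = 2.00 × 10^5 PFU/mL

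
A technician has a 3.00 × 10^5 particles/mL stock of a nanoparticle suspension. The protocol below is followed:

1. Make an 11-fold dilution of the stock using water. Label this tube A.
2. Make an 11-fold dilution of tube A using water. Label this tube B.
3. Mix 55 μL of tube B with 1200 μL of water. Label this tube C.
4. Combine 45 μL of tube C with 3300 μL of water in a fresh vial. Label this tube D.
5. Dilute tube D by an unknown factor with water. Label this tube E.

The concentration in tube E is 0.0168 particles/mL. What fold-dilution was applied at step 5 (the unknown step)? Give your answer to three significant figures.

Step 1: 11-fold → factor 11
Step 2: 11-fold → factor 11
Step 3: 55 μL + 1200 μL = 1255 μL total → factor 1255/55 = 22.818
Step 4: 45 μL + 3300 μL = 3345 μL total → factor 3345/45 = 74.333
Step 5: unknown factor x
Product of known-step factors = 2.0523 × 10^5
Overall factor = 3.00 × 10^5 particles/mL / (0.0168 particles/mL) = 1.7857 × 10^7
x = 1.7857 × 10^7 / 2.0523 × 10^5 = 87.0

87.0-fold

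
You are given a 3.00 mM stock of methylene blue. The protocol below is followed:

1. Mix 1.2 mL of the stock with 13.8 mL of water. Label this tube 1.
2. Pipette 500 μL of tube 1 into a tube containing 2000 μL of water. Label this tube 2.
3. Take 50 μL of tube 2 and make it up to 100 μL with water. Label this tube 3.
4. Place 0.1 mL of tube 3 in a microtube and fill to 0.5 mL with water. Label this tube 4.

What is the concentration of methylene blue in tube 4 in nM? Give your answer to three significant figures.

4.80 × 10^3 nM

Step 1: 1.2 mL + 13.8 mL = 15 mL total → factor 15/1.2 = 12.5
Step 2: 500 μL + 2000 μL = 2500 μL total → factor 2500/500 = 5
Step 3: 50 μL brought to 100 μL → factor 100/50 = 2
Step 4: 0.1 mL brought to 0.5 mL → factor 0.5/0.1 = 5
Overall dilution factor = 12.5 × 5 × 2 × 5 = 625
Final = 3.00 mM / 625 = 0.004800 mM = 4.80 × 10^3 nM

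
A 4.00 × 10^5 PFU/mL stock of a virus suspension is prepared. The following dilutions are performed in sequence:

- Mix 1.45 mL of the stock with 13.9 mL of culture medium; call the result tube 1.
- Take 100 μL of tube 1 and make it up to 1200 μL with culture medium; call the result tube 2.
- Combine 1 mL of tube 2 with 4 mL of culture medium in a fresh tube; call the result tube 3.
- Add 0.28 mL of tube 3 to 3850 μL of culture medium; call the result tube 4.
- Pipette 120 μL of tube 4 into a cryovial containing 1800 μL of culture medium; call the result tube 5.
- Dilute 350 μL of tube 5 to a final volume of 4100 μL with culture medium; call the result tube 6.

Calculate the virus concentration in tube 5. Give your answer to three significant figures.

Step 1: 1.45 mL + 13.9 mL = 15.35 mL total → factor 15.35/1.45 = 10.586
Step 2: 100 μL brought to 1200 μL → factor 1200/100 = 12
Step 3: 1 mL + 4 mL = 5 mL total → factor 5/1 = 5
Step 4: 0.28 mL + 3850 μL = 4.13 mL total → factor 4.13/0.28 = 14.75
Step 5: 120 μL + 1800 μL = 1920 μL total → factor 1920/120 = 16
Dilution factor through tube 5 = 10.586 × 12 × 5 × 14.75 × 16 = 1.499 × 10^5
[tube 5] = 4.00 × 10^5 PFU/mL / 1.499 × 10^5 = 2.67 PFU/mL

2.67 PFU/mL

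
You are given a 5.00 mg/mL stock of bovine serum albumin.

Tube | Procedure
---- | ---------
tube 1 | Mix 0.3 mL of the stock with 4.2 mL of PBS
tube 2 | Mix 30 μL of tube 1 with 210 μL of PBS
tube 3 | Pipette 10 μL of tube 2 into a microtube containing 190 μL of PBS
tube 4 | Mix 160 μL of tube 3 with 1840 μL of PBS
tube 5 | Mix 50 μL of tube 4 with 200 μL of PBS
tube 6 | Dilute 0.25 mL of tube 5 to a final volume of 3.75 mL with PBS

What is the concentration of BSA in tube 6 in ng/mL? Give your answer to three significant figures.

Step 1: 0.3 mL + 4.2 mL = 4.5 mL total → factor 4.5/0.3 = 15
Step 2: 30 μL + 210 μL = 240 μL total → factor 240/30 = 8
Step 3: 10 μL + 190 μL = 200 μL total → factor 200/10 = 20
Step 4: 160 μL + 1840 μL = 2000 μL total → factor 2000/160 = 12.5
Step 5: 50 μL + 200 μL = 250 μL total → factor 250/50 = 5
Step 6: 0.25 mL brought to 3.75 mL → factor 3.75/0.25 = 15
Overall dilution factor = 15 × 8 × 20 × 12.5 × 5 × 15 = 2.25 × 10^6
Final = 5.00 mg/mL / 2.25 × 10^6 = 2.222 × 10^-6 mg/mL = 2.22 ng/mL

2.22 ng/mL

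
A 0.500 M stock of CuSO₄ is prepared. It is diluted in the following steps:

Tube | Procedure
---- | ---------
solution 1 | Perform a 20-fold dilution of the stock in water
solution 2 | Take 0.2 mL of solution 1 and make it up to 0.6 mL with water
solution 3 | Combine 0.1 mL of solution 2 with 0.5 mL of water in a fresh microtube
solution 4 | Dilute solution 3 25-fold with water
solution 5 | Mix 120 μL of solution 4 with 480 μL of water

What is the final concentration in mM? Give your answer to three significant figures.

0.0111 mM

Step 1: 20-fold → factor 20
Step 2: 0.2 mL brought to 0.6 mL → factor 0.6/0.2 = 3
Step 3: 0.1 mL + 0.5 mL = 0.6 mL total → factor 0.6/0.1 = 6
Step 4: 25-fold → factor 25
Step 5: 120 μL + 480 μL = 600 μL total → factor 600/120 = 5
Overall dilution factor = 20 × 3 × 6 × 25 × 5 = 45000
Final = 0.500 M / 45000 = 1.111 × 10^-5 M = 0.0111 mM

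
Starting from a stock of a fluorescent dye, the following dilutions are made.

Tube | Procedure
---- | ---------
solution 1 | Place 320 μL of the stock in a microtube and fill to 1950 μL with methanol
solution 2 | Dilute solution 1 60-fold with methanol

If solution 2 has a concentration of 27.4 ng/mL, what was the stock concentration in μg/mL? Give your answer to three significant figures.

Step 1: 320 μL brought to 1950 μL → factor 1950/320 = 6.0938
Step 2: 60-fold → factor 60
Overall dilution factor = 6.0938 × 60 = 365.62
Stock = 27.4 ng/mL × 365.62 = 1.002 × 10^4 ng/mL = 10.0 μg/mL

10.0 μg/mL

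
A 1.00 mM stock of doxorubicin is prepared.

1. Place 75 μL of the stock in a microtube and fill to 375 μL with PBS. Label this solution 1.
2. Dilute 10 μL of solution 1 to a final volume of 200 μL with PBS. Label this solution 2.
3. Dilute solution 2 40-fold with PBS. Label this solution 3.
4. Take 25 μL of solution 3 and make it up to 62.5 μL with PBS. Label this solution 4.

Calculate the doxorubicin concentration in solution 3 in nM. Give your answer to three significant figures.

250 nM

Step 1: 75 μL brought to 375 μL → factor 375/75 = 5
Step 2: 10 μL brought to 200 μL → factor 200/10 = 20
Step 3: 40-fold → factor 40
Dilution factor through solution 3 = 5 × 20 × 40 = 4000
[solution 3] = 1.00 mM / 4000 = 0.0002500 mM = 250 nM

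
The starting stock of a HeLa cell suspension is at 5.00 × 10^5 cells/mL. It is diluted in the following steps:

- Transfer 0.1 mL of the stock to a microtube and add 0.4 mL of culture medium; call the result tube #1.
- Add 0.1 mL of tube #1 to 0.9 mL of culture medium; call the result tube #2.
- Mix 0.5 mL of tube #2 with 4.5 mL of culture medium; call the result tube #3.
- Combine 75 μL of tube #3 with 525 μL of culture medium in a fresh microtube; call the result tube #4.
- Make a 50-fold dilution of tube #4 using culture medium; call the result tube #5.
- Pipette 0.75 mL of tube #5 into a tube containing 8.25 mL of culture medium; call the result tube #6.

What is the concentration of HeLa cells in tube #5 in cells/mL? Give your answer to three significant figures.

Step 1: 0.1 mL + 0.4 mL = 0.5 mL total → factor 0.5/0.1 = 5
Step 2: 0.1 mL + 0.9 mL = 1 mL total → factor 1/0.1 = 10
Step 3: 0.5 mL + 4.5 mL = 5 mL total → factor 5/0.5 = 10
Step 4: 75 μL + 525 μL = 600 μL total → factor 600/75 = 8
Step 5: 50-fold → factor 50
Dilution factor through tube #5 = 5 × 10 × 10 × 8 × 50 = 2 × 10^5
[tube #5] = 5.00 × 10^5 cells/mL / 2 × 10^5 = 2.50 cells/mL

2.50 cells/mL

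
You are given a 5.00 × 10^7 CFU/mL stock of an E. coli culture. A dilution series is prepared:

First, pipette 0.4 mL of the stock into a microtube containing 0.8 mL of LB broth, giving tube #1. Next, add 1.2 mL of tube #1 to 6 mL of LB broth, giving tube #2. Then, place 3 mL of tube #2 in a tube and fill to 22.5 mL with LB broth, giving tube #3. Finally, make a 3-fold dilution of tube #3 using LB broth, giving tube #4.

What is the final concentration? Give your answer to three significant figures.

Step 1: 0.4 mL + 0.8 mL = 1.2 mL total → factor 1.2/0.4 = 3
Step 2: 1.2 mL + 6 mL = 7.2 mL total → factor 7.2/1.2 = 6
Step 3: 3 mL brought to 22.5 mL → factor 22.5/3 = 7.5
Step 4: 3-fold → factor 3
Overall dilution factor = 3 × 6 × 7.5 × 3 = 405
Final = 5.00 × 10^7 CFU/mL / 405 = 1.23 × 10^5 CFU/mL

1.23 × 10^5 CFU/mL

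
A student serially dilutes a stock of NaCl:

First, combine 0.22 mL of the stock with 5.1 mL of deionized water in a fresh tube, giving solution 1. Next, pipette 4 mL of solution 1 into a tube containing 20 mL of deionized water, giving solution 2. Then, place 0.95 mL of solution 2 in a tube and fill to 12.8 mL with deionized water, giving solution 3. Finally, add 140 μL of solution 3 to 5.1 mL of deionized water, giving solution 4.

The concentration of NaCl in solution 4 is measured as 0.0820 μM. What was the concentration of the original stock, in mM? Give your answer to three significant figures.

Step 1: 0.22 mL + 5.1 mL = 5.32 mL total → factor 5.32/0.22 = 24.182
Step 2: 4 mL + 20 mL = 24 mL total → factor 24/4 = 6
Step 3: 0.95 mL brought to 12.8 mL → factor 12.8/0.95 = 13.474
Step 4: 140 μL + 5.1 mL = 5240 μL total → factor 5240/140 = 37.429
Overall dilution factor = 24.182 × 6 × 13.474 × 37.429 = 73169
Stock = 0.0820 μM × 73169 = 6000 μM = 6.00 mM

6.00 mM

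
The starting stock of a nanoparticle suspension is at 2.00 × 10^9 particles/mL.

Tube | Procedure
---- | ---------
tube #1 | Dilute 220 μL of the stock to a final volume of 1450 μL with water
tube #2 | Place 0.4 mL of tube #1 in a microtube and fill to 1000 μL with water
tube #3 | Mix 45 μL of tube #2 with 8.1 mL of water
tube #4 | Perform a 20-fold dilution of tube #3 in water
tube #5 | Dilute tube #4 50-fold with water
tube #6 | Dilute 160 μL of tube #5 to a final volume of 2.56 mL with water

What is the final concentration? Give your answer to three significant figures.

Step 1: 220 μL brought to 1450 μL → factor 1450/220 = 6.5909
Step 2: 0.4 mL brought to 1000 μL → factor 1/0.4 = 2.5
Step 3: 45 μL + 8.1 mL = 8145 μL total → factor 8145/45 = 181
Step 4: 20-fold → factor 20
Step 5: 50-fold → factor 50
Step 6: 160 μL brought to 2.56 mL → factor 2560/160 = 16
Overall dilution factor = 6.5909 × 2.5 × 181 × 20 × 50 × 16 = 4.7718 × 10^7
Final = 2.00 × 10^9 particles/mL / 4.7718 × 10^7 = 41.9 particles/mL

41.9 particles/mL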